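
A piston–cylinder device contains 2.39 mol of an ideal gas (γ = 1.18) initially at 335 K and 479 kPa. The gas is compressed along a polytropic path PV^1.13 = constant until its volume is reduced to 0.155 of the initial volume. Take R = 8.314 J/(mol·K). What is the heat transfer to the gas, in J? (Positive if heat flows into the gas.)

V₁ = nRT₁/P₁ = 2.39×8.314×335/479 = 13.9 L.
Polytropic n=1.13: T₂ = T₁(V₁/V₂)^(n−1) = 335×(6.45)^0.13 = 427 K; P₂ = P₁(V₁/V₂)^n = 3940 kPa.
W = (P₁V₁−P₂V₂)/(n−1) = (479×13.9−3940×2.15)/0.13 = -14000 J.
ΔU = nCvΔT = 2.39×46.2×(427−335) = 10100 J.
Q = ΔU + W = -3900 J.

-3900 J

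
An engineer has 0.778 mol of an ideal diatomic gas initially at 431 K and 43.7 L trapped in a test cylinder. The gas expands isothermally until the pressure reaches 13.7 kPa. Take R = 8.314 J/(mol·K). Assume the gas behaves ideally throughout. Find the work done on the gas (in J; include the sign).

-4290 J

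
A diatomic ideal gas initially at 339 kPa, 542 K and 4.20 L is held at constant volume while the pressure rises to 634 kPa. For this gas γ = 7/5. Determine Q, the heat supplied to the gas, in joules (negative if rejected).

3100 J

n = P₁V₁/(RT₁) = 339×4.20/(8.314×542) = 0.316 mol.
Isochoric: V stays 4.20 L; P/T = const ⇒ T₂ = 1010 K, P₂ = 634 kPa.
W = 0 (no volume change).
ΔU = nCvΔT = 0.316×20.8×(1010−542) = 3100 J.
Q = ΔU = 3100 J.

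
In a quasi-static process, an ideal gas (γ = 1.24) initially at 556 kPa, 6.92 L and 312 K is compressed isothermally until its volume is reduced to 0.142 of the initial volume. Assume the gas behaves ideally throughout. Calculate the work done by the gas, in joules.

-7510 J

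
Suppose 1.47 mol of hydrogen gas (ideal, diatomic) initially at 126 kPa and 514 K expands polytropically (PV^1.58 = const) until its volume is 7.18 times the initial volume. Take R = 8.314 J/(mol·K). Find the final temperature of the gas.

V₁ = nRT₁/P₁ = 1.47×8.314×514/126 = 49.9 L.
Polytropic n=1.58: T₂ = T₁(V₁/V₂)^(n−1) = 514×(0.139)^0.58 = 164 K; P₂ = P₁(V₁/V₂)^n = 5.59 kPa.

164 K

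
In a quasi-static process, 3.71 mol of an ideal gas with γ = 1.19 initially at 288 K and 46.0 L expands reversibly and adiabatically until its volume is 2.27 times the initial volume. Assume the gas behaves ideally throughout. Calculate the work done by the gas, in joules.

P₁ = nRT₁/V₁ = 3.71×8.314×288/46.0 = 193 kPa.
Adiabatic: TV^(γ−1) = const ⇒ T₂ = 288×(0.441)^0.190 = 246 K; PV^γ = const ⇒ P₂ = 72.8 kPa.
ΔU = nCvΔT = 3.71×43.8×(246−288) = -6740 J.
Q = 0 for an adiabatic process, so W = −ΔU = 6740 J.

6740 J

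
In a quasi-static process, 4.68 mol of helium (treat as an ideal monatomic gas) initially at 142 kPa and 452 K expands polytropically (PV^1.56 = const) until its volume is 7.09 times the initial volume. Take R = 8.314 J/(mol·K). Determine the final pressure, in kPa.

V₁ = nRT₁/P₁ = 4.68×8.314×452/142 = 124 L.
Polytropic n=1.56: T₂ = T₁(V₁/V₂)^(n−1) = 452×(0.141)^0.56 = 151 K; P₂ = P₁(V₁/V₂)^n = 6.69 kPa.

6.69 kPa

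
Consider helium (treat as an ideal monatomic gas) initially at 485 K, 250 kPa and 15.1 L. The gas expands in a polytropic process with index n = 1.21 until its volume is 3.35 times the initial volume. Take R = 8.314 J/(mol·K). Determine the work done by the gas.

n = P₁V₁/(RT₁) = 250×15.1/(8.314×485) = 0.936 mol.
Polytropic n=1.21: T₂ = T₁(V₁/V₂)^(n−1) = 485×(0.299)^0.21 = 376 K; P₂ = P₁(V₁/V₂)^n = 57.9 kPa.
W = (P₁V₁−P₂V₂)/(n−1) = (250×15.1−57.9×50.6)/0.21 = 4030 J.

4030 J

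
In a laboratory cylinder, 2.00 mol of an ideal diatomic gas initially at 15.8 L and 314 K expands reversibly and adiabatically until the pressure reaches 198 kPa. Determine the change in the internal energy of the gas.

-1780 J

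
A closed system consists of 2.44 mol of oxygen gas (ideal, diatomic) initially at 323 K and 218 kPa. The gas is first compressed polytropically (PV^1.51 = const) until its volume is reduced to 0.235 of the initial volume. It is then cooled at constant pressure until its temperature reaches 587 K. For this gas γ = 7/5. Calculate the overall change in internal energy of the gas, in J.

V₁ = nRT₁/P₁ = 2.44×8.314×323/218 = 30.1 L.
Step 1 — Polytropic n=1.51: T₂ = T₁(V₁/V₂)^(n−1) = 323×(4.26)^0.51 = 676 K; P₂ = P₁(V₁/V₂)^n = 1940 kPa.
W = (P₁V₁−P₂V₂)/(n−1) = (218×30.1−1940×7.06)/0.51 = -14000 J.
ΔU = nCvΔT = 2.44×20.8×(676−323) = 17900 J.
Q = ΔU + W = 3860 J.
State after step 1: P = 1940 kPa, V = 7.06 L, T = 676 K.
Step 2 — Isobaric: P stays 1940 kPa; V/T = const ⇒ T₂ = 587 K, V₂ = 6.13 L.
W = PΔV = 1940×(6.13−7.06) kPa·L = -1810 J.
ΔU = nCvΔT = 2.44×20.8×(587−676) = -4510 J.
Q = ΔU + W = nCpΔT = -6320 J.
Net over both steps: W = -15800 J, Q = -2460 J, ΔU = 13400 J.

13400 J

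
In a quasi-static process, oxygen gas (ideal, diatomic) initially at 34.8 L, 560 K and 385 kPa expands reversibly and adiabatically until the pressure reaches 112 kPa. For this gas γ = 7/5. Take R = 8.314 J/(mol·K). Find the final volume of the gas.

Adiabatic: T₂/T₁ = (P₂/P₁)^((γ−1)/γ) ⇒ T₂ = 560×(0.291)^0.286 = 394 K; V₂ = 84.1 L.

84.1 L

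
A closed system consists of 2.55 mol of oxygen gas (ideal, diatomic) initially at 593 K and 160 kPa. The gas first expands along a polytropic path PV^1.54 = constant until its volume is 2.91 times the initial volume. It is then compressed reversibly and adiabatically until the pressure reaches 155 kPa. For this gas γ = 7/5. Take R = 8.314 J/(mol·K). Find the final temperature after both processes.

528 K

V₁ = nRT₁/P₁ = 2.55×8.314×593/160 = 78.6 L.
Step 1 — Polytropic n=1.54: T₂ = T₁(V₁/V₂)^(n−1) = 593×(0.344)^0.54 = 333 K; P₂ = P₁(V₁/V₂)^n = 30.9 kPa.
W = (P₁V₁−P₂V₂)/(n−1) = (160×78.6−30.9×229)/0.54 = 10200 J.
ΔU = nCvΔT = 2.55×20.8×(333−593) = -13800 J.
Q = ΔU + W = -3570 J.
State after step 1: P = 30.9 kPa, V = 229 L, T = 333 K.
Step 2 — Adiabatic: T₂/T₁ = (P₂/P₁)^((γ−1)/γ) ⇒ T₂ = 333×(5.02)^0.286 = 528 K; V₂ = 72.2 L.
ΔU = nCvΔT = 2.55×20.8×(528−333) = 10300 J.
Q = 0 for an adiabatic process, so W = −ΔU = -10300 J.
Net over both steps: W = -132 J, Q = -3570 J, ΔU = -3440 J.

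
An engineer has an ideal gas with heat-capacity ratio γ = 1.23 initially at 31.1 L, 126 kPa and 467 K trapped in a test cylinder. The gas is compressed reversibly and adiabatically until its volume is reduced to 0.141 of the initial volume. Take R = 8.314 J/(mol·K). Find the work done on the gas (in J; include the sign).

n = P₁V₁/(RT₁) = 126×31.1/(8.314×467) = 1.01 mol.
Adiabatic: TV^(γ−1) = const ⇒ T₂ = 467×(7.09)^0.230 = 733 K; PV^γ = const ⇒ P₂ = 1400 kPa.
ΔU = nCvΔT = 1.01×36.1×(733−467) = 9700 J.
Q = 0 for an adiabatic process, so W = −ΔU = -9700 J.
Work done on the gas = −W_by = 9700 J.

9700 J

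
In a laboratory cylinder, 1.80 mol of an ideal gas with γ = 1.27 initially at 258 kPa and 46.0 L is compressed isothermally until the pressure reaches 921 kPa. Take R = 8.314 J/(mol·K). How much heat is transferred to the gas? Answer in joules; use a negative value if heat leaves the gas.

T₁ = P₁V₁/(nR) = 258×46.0/(1.80×8.314) = 793 K.
Isothermal: T stays 793 K; PV = const ⇒ V₂ = 12.9 L, P₂ = 921 kPa.
ΔU = 0 (ideal gas, T constant).
W = nRT ln(V₂/V₁) = 1.80×8.314×793×ln(0.280) = -15100 J.
Q = ΔU + W = -15100 J.

-15100 J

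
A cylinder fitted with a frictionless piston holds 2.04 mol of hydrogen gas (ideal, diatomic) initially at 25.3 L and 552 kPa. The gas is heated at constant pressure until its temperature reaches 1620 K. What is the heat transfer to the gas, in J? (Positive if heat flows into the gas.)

T₁ = P₁V₁/(nR) = 552×25.3/(2.04×8.314) = 823 K.
Isobaric: P stays 552 kPa; V/T = const ⇒ T₂ = 1620 K, V₂ = 49.8 L.
W = PΔV = 552×(49.8−25.3) kPa·L = 13500 J.
ΔU = nCvΔT = 2.04×20.8×(1620−823) = 33800 J.
Q = ΔU + W = nCpΔT = 47300 J.

47300 J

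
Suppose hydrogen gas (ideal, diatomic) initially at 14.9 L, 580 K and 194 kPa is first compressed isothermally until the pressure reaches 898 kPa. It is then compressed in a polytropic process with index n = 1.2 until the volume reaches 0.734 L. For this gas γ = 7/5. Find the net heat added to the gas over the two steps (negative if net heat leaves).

n = P₁V₁/(RT₁) = 194×14.9/(8.314×580) = 0.599 mol.
Step 1 — Isothermal: T stays 580 K; PV = const ⇒ V₂ = 3.22 L, P₂ = 898 kPa.
ΔU = 0 (ideal gas, T constant).
W = nRT ln(V₂/V₁) = 0.599×8.314×580×ln(0.216) = -4430 J.
Q = ΔU + W = -4430 J.
State after step 1: P = 898 kPa, V = 3.22 L, T = 580 K.
Step 2 — Polytropic n=1.2: T₂ = T₁(V₁/V₂)^(n−1) = 580×(4.39)^0.20 = 780 K; P₂ = P₁(V₁/V₂)^n = 5290 kPa.
W = (P₁V₁−P₂V₂)/(n−1) = (898×3.22−5290×0.734)/0.20 = -4970 J.
ΔU = nCvΔT = 0.599×20.8×(780−580) = 2490 J.
Q = ΔU + W = -2490 J.
Net over both steps: W = -9400 J, Q = -6920 J, ΔU = 2490 J.

-6920 J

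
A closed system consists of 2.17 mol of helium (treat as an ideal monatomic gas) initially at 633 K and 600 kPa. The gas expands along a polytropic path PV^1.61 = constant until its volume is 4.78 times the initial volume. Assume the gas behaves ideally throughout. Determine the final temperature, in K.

244 K

V₁ = nRT₁/P₁ = 2.17×8.314×633/600 = 19.0 L.
Polytropic n=1.61: T₂ = T₁(V₁/V₂)^(n−1) = 633×(0.209)^0.61 = 244 K; P₂ = P₁(V₁/V₂)^n = 48.3 kPa.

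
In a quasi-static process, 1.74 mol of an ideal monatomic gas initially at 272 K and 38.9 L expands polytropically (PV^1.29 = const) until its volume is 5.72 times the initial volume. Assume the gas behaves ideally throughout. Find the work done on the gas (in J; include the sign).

P₁ = nRT₁/V₁ = 1.74×8.314×272/38.9 = 101 kPa.
Polytropic n=1.29: T₂ = T₁(V₁/V₂)^(n−1) = 272×(0.175)^0.29 = 164 K; P₂ = P₁(V₁/V₂)^n = 10.7 kPa.
W = (P₁V₁−P₂V₂)/(n−1) = (101×38.9−10.7×223)/0.29 = 5390 J.
Work done on the gas = −W_by = -5390 J.

-5390 J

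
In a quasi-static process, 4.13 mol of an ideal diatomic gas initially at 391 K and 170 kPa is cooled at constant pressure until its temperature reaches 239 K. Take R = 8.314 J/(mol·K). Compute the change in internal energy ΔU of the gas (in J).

V₁ = nRT₁/P₁ = 4.13×8.314×391/170 = 79.0 L.
Isobaric: P stays 170 kPa; V/T = const ⇒ T₂ = 239 K, V₂ = 48.3 L.
For an ideal gas ΔU = nCvΔT with Cv = (5/2)R = 20.8 J/(mol·K).
ΔU = 4.13×20.8×(239−391) = -13000 J.

-13000 J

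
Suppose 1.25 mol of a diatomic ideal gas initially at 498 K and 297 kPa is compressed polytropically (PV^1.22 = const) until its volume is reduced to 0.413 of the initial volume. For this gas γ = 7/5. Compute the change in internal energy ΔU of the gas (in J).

V₁ = nRT₁/P₁ = 1.25×8.314×498/297 = 17.4 L.
Polytropic n=1.22: T₂ = T₁(V₁/V₂)^(n−1) = 498×(2.42)^0.22 = 605 K; P₂ = P₁(V₁/V₂)^n = 874 kPa.
For an ideal gas ΔU = nCvΔT with Cv = (5/2)R = 20.8 J/(mol·K).
ΔU = 1.25×20.8×(605−498) = 2780 J.

2780 J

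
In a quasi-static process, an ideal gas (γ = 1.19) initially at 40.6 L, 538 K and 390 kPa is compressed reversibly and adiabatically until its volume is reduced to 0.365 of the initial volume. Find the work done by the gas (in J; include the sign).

-17600 J

n = P₁V₁/(RT₁) = 390×40.6/(8.314×538) = 3.54 mol.
Adiabatic: TV^(γ−1) = const ⇒ T₂ = 538×(2.74)^0.190 = 652 K; PV^γ = const ⇒ P₂ = 1290 kPa.
ΔU = nCvΔT = 3.54×43.8×(652−538) = 17600 J.
Q = 0 for an adiabatic process, so W = −ΔU = -17600 J.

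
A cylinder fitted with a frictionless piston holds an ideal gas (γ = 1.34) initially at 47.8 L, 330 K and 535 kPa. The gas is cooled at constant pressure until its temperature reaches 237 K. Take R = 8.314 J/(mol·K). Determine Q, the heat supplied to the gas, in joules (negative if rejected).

-28400 J

n = P₁V₁/(RT₁) = 535×47.8/(8.314×330) = 9.32 mol.
Isobaric: P stays 535 kPa; V/T = const ⇒ T₂ = 237 K, V₂ = 34.3 L.
W = PΔV = 535×(34.3−47.8) kPa·L = -7210 J.
ΔU = nCvΔT = 9.32×24.5×(237−330) = -21200 J.
Q = ΔU + W = nCpΔT = -28400 J.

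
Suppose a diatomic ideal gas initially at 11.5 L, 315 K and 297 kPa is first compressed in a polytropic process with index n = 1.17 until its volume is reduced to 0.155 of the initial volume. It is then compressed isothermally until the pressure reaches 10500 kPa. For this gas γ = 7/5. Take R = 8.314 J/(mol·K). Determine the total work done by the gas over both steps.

n = P₁V₁/(RT₁) = 297×11.5/(8.314×315) = 1.30 mol.
Step 1 — Polytropic n=1.17: T₂ = T₁(V₁/V₂)^(n−1) = 315×(6.45)^0.17 = 432 K; P₂ = P₁(V₁/V₂)^n = 2630 kPa.
W = (P₁V₁−P₂V₂)/(n−1) = (297×11.5−2630×1.78)/0.17 = -7490 J.
ΔU = nCvΔT = 1.30×20.8×(432−315) = 3180 J.
Q = ΔU + W = -4310 J.
State after step 1: P = 2630 kPa, V = 1.78 L, T = 432 K.
Step 2 — Isothermal: T stays 432 K; PV = const ⇒ V₂ = 0.447 L, P₂ = 10500 kPa.
ΔU = 0 (ideal gas, T constant).
W = nRT ln(V₂/V₁) = 1.30×8.314×432×ln(0.251) = -6490 J.
Q = ΔU + W = -6490 J.
Net over both steps: W = -14000 J, Q = -10800 J, ΔU = 3180 J.

-14000 J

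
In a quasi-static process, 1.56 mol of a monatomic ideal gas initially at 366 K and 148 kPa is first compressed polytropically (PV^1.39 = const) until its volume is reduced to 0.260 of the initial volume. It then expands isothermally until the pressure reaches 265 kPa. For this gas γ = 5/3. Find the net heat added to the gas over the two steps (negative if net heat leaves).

6860 J

V₁ = nRT₁/P₁ = 1.56×8.314×366/148 = 32.1 L.
Step 1 — Polytropic n=1.39: T₂ = T₁(V₁/V₂)^(n−1) = 366×(3.85)^0.39 = 619 K; P₂ = P₁(V₁/V₂)^n = 963 kPa.
W = (P₁V₁−P₂V₂)/(n−1) = (148×32.1−963×8.34)/0.39 = -8410 J.
ΔU = nCvΔT = 1.56×12.5×(619−366) = 4920 J.
Q = ΔU + W = -3490 J.
State after step 1: P = 963 kPa, V = 8.34 L, T = 619 K.
Step 2 — Isothermal: T stays 619 K; PV = const ⇒ V₂ = 30.3 L, P₂ = 265 kPa.
ΔU = 0 (ideal gas, T constant).
W = nRT ln(V₂/V₁) = 1.56×8.314×619×ln(3.63) = 10400 J.
Q = ΔU + W = 10400 J.
Net over both steps: W = 1940 J, Q = 6860 J, ΔU = 4920 J.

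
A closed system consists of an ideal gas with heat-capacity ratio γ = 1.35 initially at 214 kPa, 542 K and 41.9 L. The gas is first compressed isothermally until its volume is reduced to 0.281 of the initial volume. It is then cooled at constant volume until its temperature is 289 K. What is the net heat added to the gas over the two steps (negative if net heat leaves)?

n = P₁V₁/(RT₁) = 214×41.9/(8.314×542) = 1.99 mol.
Step 1 — Isothermal: T stays 542 K; PV = const ⇒ V₂ = 11.8 L, P₂ = 762 kPa.
ΔU = 0 (ideal gas, T constant).
W = nRT ln(V₂/V₁) = 1.99×8.314×542×ln(0.281) = -11400 J.
Q = ΔU + W = -11400 J.
State after step 1: P = 762 kPa, V = 11.8 L, T = 542 K.
Step 2 — Isochoric: V stays 11.8 L; P/T = const ⇒ T₂ = 289 K, P₂ = 406 kPa.
W = 0 (no volume change).
ΔU = nCvΔT = 1.99×23.8×(289−542) = -12000 J.
Q = ΔU = -12000 J.
Net over both steps: W = -11400 J, Q = -23300 J, ΔU = -12000 J.

-23300 J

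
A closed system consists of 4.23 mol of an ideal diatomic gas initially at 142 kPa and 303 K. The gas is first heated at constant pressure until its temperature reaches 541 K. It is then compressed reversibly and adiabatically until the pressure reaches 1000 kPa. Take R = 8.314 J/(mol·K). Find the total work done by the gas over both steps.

V₁ = nRT₁/P₁ = 4.23×8.314×303/142 = 75.0 L.
Step 1 — Isobaric: P stays 142 kPa; V/T = const ⇒ T₂ = 541 K, V₂ = 134 L.
W = PΔV = 142×(134−75.0) kPa·L = 8370 J.
ΔU = nCvΔT = 4.23×20.8×(541−303) = 20900 J.
Q = ΔU + W = nCpΔT = 29300 J.
State after step 1: P = 142 kPa, V = 134 L, T = 541 K.
Step 2 — Adiabatic: T₂/T₁ = (P₂/P₁)^((γ−1)/γ) ⇒ T₂ = 541×(7.04)^0.286 = 945 K; V₂ = 33.2 L.
ΔU = nCvΔT = 4.23×20.8×(945−541) = 35500 J.
Q = 0 for an adiabatic process, so W = −ΔU = -35500 J.
Net over both steps: W = -27100 J, Q = 29300 J, ΔU = 56400 J.

-27100 J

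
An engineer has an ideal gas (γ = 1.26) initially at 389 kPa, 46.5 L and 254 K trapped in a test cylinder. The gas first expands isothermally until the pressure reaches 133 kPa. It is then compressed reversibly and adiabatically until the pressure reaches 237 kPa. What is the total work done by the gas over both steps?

n = P₁V₁/(RT₁) = 389×46.5/(8.314×254) = 8.57 mol.
Step 1 — Isothermal: T stays 254 K; PV = const ⇒ V₂ = 136 L, P₂ = 133 kPa.
ΔU = 0 (ideal gas, T constant).
W = nRT ln(V₂/V₁) = 8.57×8.314×254×ln(2.92) = 19400 J.
Q = ΔU + W = 19400 J.
State after step 1: P = 133 kPa, V = 136 L, T = 254 K.
Step 2 — Adiabatic: T₂/T₁ = (P₂/P₁)^((γ−1)/γ) ⇒ T₂ = 254×(1.78)^0.206 = 286 K; V₂ = 86.0 L.
ΔU = nCvΔT = 8.57×32.0×(286−254) = 8810 J.
Q = 0 for an adiabatic process, so W = −ΔU = -8810 J.
Net over both steps: W = 10600 J, Q = 19400 J, ΔU = 8810 J.

10600 J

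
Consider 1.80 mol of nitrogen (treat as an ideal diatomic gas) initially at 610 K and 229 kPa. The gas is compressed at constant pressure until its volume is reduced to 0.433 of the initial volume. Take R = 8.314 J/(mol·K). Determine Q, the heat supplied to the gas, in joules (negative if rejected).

-18100 J

V₁ = nRT₁/P₁ = 1.80×8.314×610/229 = 39.9 L.
Isobaric: P stays 229 kPa; V/T = const ⇒ T₂ = 264 K, V₂ = 17.3 L.
W = PΔV = 229×(17.3−39.9) kPa·L = -5180 J.
ΔU = nCvΔT = 1.80×20.8×(264−610) = -12900 J.
Q = ΔU + W = nCpΔT = -18100 J.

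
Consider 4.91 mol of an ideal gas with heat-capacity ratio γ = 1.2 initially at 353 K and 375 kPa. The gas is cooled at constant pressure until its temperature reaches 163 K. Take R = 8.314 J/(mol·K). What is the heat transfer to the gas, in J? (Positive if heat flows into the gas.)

V₁ = nRT₁/P₁ = 4.91×8.314×353/375 = 38.4 L.
Isobaric: P stays 375 kPa; V/T = const ⇒ T₂ = 163 K, V₂ = 17.7 L.
W = PΔV = 375×(17.7−38.4) kPa·L = -7760 J.
ΔU = nCvΔT = 4.91×41.6×(163−353) = -38800 J.
Q = ΔU + W = nCpΔT = -46500 J.

-46500 J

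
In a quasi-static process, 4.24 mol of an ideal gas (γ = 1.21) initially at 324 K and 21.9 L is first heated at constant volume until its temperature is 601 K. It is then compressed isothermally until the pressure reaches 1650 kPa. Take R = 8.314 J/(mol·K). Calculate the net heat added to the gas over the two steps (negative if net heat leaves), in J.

35200 J

P₁ = nRT₁/V₁ = 4.24×8.314×324/21.9 = 522 kPa.
Step 1 — Isochoric: V stays 21.9 L; P/T = const ⇒ T₂ = 601 K, P₂ = 967 kPa.
W = 0 (no volume change).
ΔU = nCvΔT = 4.24×39.6×(601−324) = 46500 J.
Q = ΔU = 46500 J.
State after step 1: P = 967 kPa, V = 21.9 L, T = 601 K.
Step 2 — Isothermal: T stays 601 K; PV = const ⇒ V₂ = 12.8 L, P₂ = 1650 kPa.
ΔU = 0 (ideal gas, T constant).
W = nRT ln(V₂/V₁) = 4.24×8.314×601×ln(0.586) = -11300 J.
Q = ΔU + W = -11300 J.
Net over both steps: W = -11300 J, Q = 35200 J, ΔU = 46500 J.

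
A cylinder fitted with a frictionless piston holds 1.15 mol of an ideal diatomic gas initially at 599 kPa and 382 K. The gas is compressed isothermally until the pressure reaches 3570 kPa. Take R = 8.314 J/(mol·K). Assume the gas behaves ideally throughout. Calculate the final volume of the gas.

V₁ = nRT₁/P₁ = 1.15×8.314×382/599 = 6.10 L.
Isothermal: T stays 382 K; PV = const ⇒ V₂ = 1.02 L, P₂ = 3570 kPa.

1.02 L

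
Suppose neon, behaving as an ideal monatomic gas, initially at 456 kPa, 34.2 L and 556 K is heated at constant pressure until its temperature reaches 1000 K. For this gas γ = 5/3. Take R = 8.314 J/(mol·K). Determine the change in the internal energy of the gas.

18700 J

n = P₁V₁/(RT₁) = 456×34.2/(8.314×556) = 3.37 mol.
Isobaric: P stays 456 kPa; V/T = const ⇒ T₂ = 1000 K, V₂ = 61.5 L.
For an ideal gas ΔU = nCvΔT with Cv = (3/2)R = 12.5 J/(mol·K).
ΔU = 3.37×12.5×(1000−556) = 18700 J.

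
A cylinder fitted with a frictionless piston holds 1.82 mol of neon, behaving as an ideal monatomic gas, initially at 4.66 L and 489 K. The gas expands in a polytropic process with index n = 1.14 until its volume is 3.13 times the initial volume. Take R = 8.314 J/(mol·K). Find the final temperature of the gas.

P₁ = nRT₁/V₁ = 1.82×8.314×489/4.66 = 1590 kPa.
Polytropic n=1.14: T₂ = T₁(V₁/V₂)^(n−1) = 489×(0.319)^0.14 = 417 K; P₂ = P₁(V₁/V₂)^n = 432 kPa.

417 K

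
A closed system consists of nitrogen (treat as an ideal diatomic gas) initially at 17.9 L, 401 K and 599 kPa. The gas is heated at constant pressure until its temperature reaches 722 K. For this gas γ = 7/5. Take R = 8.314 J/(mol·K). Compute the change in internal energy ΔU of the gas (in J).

21500 J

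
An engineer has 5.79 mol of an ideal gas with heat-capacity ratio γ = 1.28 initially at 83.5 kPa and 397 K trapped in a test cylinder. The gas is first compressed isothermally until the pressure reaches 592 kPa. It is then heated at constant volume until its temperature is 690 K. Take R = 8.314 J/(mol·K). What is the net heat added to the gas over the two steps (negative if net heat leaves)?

V₁ = nRT₁/P₁ = 5.79×8.314×397/83.5 = 229 L.
Step 1 — Isothermal: T stays 397 K; PV = const ⇒ V₂ = 32.3 L, P₂ = 592 kPa.
ΔU = 0 (ideal gas, T constant).
W = nRT ln(V₂/V₁) = 5.79×8.314×397×ln(0.141) = -37400 J.
Q = ΔU + W = -37400 J.
State after step 1: P = 592 kPa, V = 32.3 L, T = 397 K.
Step 2 — Isochoric: V stays 32.3 L; P/T = const ⇒ T₂ = 690 K, P₂ = 1030 kPa.
W = 0 (no volume change).
ΔU = nCvΔT = 5.79×29.7×(690−397) = 50400 J.
Q = ΔU = 50400 J.
Net over both steps: W = -37400 J, Q = 12900 J, ΔU = 50400 J.

12900 J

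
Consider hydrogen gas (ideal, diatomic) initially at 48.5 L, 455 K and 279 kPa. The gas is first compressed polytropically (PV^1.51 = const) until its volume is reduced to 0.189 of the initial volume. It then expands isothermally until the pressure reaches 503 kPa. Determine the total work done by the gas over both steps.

25400 J

n = P₁V₁/(RT₁) = 279×48.5/(8.314×455) = 3.58 mol.
Step 1 — Polytropic n=1.51: T₂ = T₁(V₁/V₂)^(n−1) = 455×(5.29)^0.51 = 1060 K; P₂ = P₁(V₁/V₂)^n = 3450 kPa.
W = (P₁V₁−P₂V₂)/(n−1) = (279×48.5−3450×9.17)/0.51 = -35500 J.
ΔU = nCvΔT = 3.58×20.8×(1060−455) = 45300 J.
Q = ΔU + W = 9770 J.
State after step 1: P = 3450 kPa, V = 9.17 L, T = 1060 K.
Step 2 — Isothermal: T stays 1060 K; PV = const ⇒ V₂ = 62.9 L, P₂ = 503 kPa.
ΔU = 0 (ideal gas, T constant).
W = nRT ln(V₂/V₁) = 3.58×8.314×1060×ln(6.86) = 61000 J.
Q = ΔU + W = 61000 J.
Net over both steps: W = 25400 J, Q = 70700 J, ΔU = 45300 J.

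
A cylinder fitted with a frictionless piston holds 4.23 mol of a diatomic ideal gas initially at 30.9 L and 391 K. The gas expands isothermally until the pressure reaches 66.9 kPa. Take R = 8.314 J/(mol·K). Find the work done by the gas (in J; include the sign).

26100 J

P₁ = nRT₁/V₁ = 4.23×8.314×391/30.9 = 445 kPa.
Isothermal: T stays 391 K; PV = const ⇒ V₂ = 206 L, P₂ = 66.9 kPa.
W = nRT ln(V₂/V₁) = 4.23×8.314×391×ln(6.65) = 26100 J.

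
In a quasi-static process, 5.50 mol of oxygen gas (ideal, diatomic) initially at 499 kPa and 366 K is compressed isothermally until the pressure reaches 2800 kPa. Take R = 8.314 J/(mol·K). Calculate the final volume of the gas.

5.98 L

V₁ = nRT₁/P₁ = 5.50×8.314×366/499 = 33.5 L.
Isothermal: T stays 366 K; PV = const ⇒ V₂ = 5.98 L, P₂ = 2800 kPa.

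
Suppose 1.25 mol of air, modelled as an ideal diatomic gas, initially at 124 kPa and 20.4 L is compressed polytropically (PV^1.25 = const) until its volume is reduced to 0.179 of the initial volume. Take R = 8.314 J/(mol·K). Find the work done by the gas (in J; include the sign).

T₁ = P₁V₁/(nR) = 124×20.4/(1.25×8.314) = 243 K.
Polytropic n=1.25: T₂ = T₁(V₁/V₂)^(n−1) = 243×(5.59)^0.25 = 374 K; P₂ = P₁(V₁/V₂)^n = 1070 kPa.
W = (P₁V₁−P₂V₂)/(n−1) = (124×20.4−1070×3.65)/0.25 = -5440 J.

-5440 J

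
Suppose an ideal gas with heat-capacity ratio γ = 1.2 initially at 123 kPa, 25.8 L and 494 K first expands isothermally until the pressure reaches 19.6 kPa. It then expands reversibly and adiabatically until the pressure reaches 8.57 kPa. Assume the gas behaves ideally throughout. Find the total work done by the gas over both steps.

7870 J

n = P₁V₁/(RT₁) = 123×25.8/(8.314×494) = 0.773 mol.
Step 1 — Isothermal: T stays 494 K; PV = const ⇒ V₂ = 162 L, P₂ = 19.6 kPa.
ΔU = 0 (ideal gas, T constant).
W = nRT ln(V₂/V₁) = 0.773×8.314×494×ln(6.28) = 5830 J.
Q = ΔU + W = 5830 J.
State after step 1: P = 19.6 kPa, V = 162 L, T = 494 K.
Step 2 — Adiabatic: T₂/T₁ = (P₂/P₁)^((γ−1)/γ) ⇒ T₂ = 494×(0.437)^0.167 = 430 K; V₂ = 323 L.
ΔU = nCvΔT = 0.773×41.6×(430−494) = -2040 J.
Q = 0 for an adiabatic process, so W = −ΔU = 2040 J.
Net over both steps: W = 7870 J, Q = 5830 J, ΔU = -2040 J.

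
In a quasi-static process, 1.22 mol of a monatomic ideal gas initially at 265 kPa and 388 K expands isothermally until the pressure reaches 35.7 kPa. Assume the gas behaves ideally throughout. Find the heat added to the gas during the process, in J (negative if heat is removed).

7890 J

V₁ = nRT₁/P₁ = 1.22×8.314×388/265 = 14.9 L.
Isothermal: T stays 388 K; PV = const ⇒ V₂ = 110 L, P₂ = 35.7 kPa.
ΔU = 0 (ideal gas, T constant).
W = nRT ln(V₂/V₁) = 1.22×8.314×388×ln(7.42) = 7890 J.
Q = ΔU + W = 7890 J.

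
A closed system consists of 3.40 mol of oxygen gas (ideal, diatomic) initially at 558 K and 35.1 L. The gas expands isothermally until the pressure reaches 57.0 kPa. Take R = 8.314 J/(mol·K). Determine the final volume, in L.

P₁ = nRT₁/V₁ = 3.40×8.314×558/35.1 = 449 kPa.
Isothermal: T stays 558 K; PV = const ⇒ V₂ = 277 L, P₂ = 57.0 kPa.

277 L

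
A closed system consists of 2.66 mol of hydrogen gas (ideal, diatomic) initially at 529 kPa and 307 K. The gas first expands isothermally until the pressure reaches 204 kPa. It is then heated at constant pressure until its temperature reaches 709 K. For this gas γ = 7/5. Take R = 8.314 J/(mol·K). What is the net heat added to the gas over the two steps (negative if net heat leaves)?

37600 J

V₁ = nRT₁/P₁ = 2.66×8.314×307/529 = 12.8 L.
Step 1 — Isothermal: T stays 307 K; PV = const ⇒ V₂ = 33.3 L, P₂ = 204 kPa.
ΔU = 0 (ideal gas, T constant).
W = nRT ln(V₂/V₁) = 2.66×8.314×307×ln(2.59) = 6470 J.
Q = ΔU + W = 6470 J.
State after step 1: P = 204 kPa, V = 33.3 L, T = 307 K.
Step 2 — Isobaric: P stays 204 kPa; V/T = const ⇒ T₂ = 709 K, V₂ = 76.9 L.
W = PΔV = 204×(76.9−33.3) kPa·L = 8890 J.
ΔU = nCvΔT = 2.66×20.8×(709−307) = 22200 J.
Q = ΔU + W = nCpΔT = 31100 J.
Net over both steps: W = 15400 J, Q = 37600 J, ΔU = 22200 J.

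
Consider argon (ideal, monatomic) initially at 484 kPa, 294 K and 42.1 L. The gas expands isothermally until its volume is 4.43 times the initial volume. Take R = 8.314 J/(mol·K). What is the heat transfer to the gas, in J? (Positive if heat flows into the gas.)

n = P₁V₁/(RT₁) = 484×42.1/(8.314×294) = 8.34 mol.
Isothermal: T stays 294 K; PV = const ⇒ V₂ = 187 L, P₂ = 109 kPa.
ΔU = 0 (ideal gas, T constant).
W = nRT ln(V₂/V₁) = 8.34×8.314×294×ln(4.43) = 30300 J.
Q = ΔU + W = 30300 J.

30300 J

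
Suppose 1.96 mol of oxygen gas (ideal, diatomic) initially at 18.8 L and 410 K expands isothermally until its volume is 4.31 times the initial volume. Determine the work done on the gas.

-9760 J

P₁ = nRT₁/V₁ = 1.96×8.314×410/18.8 = 355 kPa.
Isothermal: T stays 410 K; PV = const ⇒ V₂ = 81.0 L, P₂ = 82.5 kPa.
W = nRT ln(V₂/V₁) = 1.96×8.314×410×ln(4.31) = 9760 J.
Work done on the gas = −W_by = -9760 J.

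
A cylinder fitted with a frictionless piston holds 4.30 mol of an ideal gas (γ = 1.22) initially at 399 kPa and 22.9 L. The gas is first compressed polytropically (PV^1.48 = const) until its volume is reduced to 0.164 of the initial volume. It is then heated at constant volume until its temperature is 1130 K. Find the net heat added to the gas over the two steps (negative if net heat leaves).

116000 J

T₁ = P₁V₁/(nR) = 399×22.9/(4.30×8.314) = 256 K.
Step 1 — Polytropic n=1.48: T₂ = T₁(V₁/V₂)^(n−1) = 256×(6.10)^0.48 = 609 K; P₂ = P₁(V₁/V₂)^n = 5790 kPa.
W = (P₁V₁−P₂V₂)/(n−1) = (399×22.9−5790×3.76)/0.48 = -26300 J.
ΔU = nCvΔT = 4.30×37.8×(609−256) = 57400 J.
Q = ΔU + W = 31100 J.
State after step 1: P = 5790 kPa, V = 3.76 L, T = 609 K.
Step 2 — Isochoric: V stays 3.76 L; P/T = const ⇒ T₂ = 1130 K, P₂ = 10800 kPa.
W = 0 (no volume change).
ΔU = nCvΔT = 4.30×37.8×(1130−609) = 84700 J.
Q = ΔU = 84700 J.
Net over both steps: W = -26300 J, Q = 116000 J, ΔU = 142000 J.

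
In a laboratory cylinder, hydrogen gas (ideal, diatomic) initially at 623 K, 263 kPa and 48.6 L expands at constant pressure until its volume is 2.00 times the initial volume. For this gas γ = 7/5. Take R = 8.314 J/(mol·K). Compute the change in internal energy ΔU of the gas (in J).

n = P₁V₁/(RT₁) = 263×48.6/(8.314×623) = 2.47 mol.
Isobaric: P stays 263 kPa; V/T = const ⇒ T₂ = 1250 K, V₂ = 97.2 L.
For an ideal gas ΔU = nCvΔT with Cv = (5/2)R = 20.8 J/(mol·K).
ΔU = 2.47×20.8×(1250−623) = 32000 J.

32000 J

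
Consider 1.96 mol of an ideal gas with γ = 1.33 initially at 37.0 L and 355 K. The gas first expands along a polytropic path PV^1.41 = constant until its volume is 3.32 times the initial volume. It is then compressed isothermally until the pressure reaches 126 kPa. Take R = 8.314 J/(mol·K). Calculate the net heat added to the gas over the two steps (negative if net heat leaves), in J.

-6550 J

P₁ = nRT₁/V₁ = 1.96×8.314×355/37.0 = 156 kPa.
Step 1 — Polytropic n=1.41: T₂ = T₁(V₁/V₂)^(n−1) = 355×(0.301)^0.41 = 217 K; P₂ = P₁(V₁/V₂)^n = 28.8 kPa.
W = (P₁V₁−P₂V₂)/(n−1) = (156×37.0−28.8×123)/0.41 = 5480 J.
ΔU = nCvΔT = 1.96×25.2×(217−355) = -6810 J.
Q = ΔU + W = -1330 J.
State after step 1: P = 28.8 kPa, V = 123 L, T = 217 K.
Step 2 — Isothermal: T stays 217 K; PV = const ⇒ V₂ = 28.1 L, P₂ = 126 kPa.
ΔU = 0 (ideal gas, T constant).
W = nRT ln(V₂/V₁) = 1.96×8.314×217×ln(0.229) = -5220 J.
Q = ΔU + W = -5220 J.
Net over both steps: W = 262 J, Q = -6550 J, ΔU = -6810 J.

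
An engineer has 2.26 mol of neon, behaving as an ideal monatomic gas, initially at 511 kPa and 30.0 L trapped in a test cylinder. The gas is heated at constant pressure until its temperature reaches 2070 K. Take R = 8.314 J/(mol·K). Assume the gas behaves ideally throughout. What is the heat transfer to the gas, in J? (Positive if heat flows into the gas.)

T₁ = P₁V₁/(nR) = 511×30.0/(2.26×8.314) = 816 K.
Isobaric: P stays 511 kPa; V/T = const ⇒ T₂ = 2070 K, V₂ = 76.1 L.
W = PΔV = 511×(76.1−30.0) kPa·L = 23600 J.
ΔU = nCvΔT = 2.26×12.5×(2070−816) = 35300 J.
Q = ΔU + W = nCpΔT = 58900 J.

58900 J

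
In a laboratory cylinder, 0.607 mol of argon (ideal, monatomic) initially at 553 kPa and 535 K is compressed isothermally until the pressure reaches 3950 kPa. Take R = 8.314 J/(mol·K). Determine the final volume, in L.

V₁ = nRT₁/P₁ = 0.607×8.314×535/553 = 4.88 L.
Isothermal: T stays 535 K; PV = const ⇒ V₂ = 0.684 L, P₂ = 3950 kPa.

0.684 L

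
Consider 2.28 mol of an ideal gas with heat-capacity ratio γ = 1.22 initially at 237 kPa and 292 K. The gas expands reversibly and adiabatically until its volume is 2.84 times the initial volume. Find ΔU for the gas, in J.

V₁ = nRT₁/P₁ = 2.28×8.314×292/237 = 23.4 L.
Adiabatic: TV^(γ−1) = const ⇒ T₂ = 292×(0.352)^0.220 = 232 K; PV^γ = const ⇒ P₂ = 66.3 kPa.
For an ideal gas ΔU = nCvΔT with Cv = R/(γ−1) = 37.8 J/(mol·K).
ΔU = 2.28×37.8×(232−292) = -5160 J.

-5160 J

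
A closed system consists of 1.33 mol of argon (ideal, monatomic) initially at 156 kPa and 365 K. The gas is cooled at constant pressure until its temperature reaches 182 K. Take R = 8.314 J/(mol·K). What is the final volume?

12.9 L

V₁ = nRT₁/P₁ = 1.33×8.314×365/156 = 25.9 L.
Isobaric: P stays 156 kPa; V/T = const ⇒ T₂ = 182 K, V₂ = 12.9 L.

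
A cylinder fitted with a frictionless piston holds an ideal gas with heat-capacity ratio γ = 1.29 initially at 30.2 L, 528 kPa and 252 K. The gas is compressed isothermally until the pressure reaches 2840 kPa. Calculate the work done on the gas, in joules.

26800 J

n = P₁V₁/(RT₁) = 528×30.2/(8.314×252) = 7.61 mol.
Isothermal: T stays 252 K; PV = const ⇒ V₂ = 5.61 L, P₂ = 2840 kPa.
W = nRT ln(V₂/V₁) = 7.61×8.314×252×ln(0.186) = -26800 J.
Work done on the gas = −W_by = 26800 J.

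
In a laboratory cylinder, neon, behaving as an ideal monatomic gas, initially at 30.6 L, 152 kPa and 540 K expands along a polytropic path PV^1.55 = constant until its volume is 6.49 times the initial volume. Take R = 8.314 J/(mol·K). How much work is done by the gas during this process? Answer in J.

5430 J

n = P₁V₁/(RT₁) = 152×30.6/(8.314×540) = 1.04 mol.
Polytropic n=1.55: T₂ = T₁(V₁/V₂)^(n−1) = 540×(0.154)^0.55 = 193 K; P₂ = P₁(V₁/V₂)^n = 8.37 kPa.
W = (P₁V₁−P₂V₂)/(n−1) = (152×30.6−8.37×199)/0.55 = 5430 J.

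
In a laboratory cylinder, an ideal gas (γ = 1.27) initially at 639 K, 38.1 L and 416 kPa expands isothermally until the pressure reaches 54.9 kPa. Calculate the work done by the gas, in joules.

32100 J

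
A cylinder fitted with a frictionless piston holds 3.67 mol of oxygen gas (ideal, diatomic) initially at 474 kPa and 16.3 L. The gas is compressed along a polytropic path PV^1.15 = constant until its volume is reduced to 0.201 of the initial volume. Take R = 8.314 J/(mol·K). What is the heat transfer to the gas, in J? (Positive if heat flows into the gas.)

-8760 J

T₁ = P₁V₁/(nR) = 474×16.3/(3.67×8.314) = 253 K.
Polytropic n=1.15: T₂ = T₁(V₁/V₂)^(n−1) = 253×(4.98)^0.15 = 322 K; P₂ = P₁(V₁/V₂)^n = 3000 kPa.
W = (P₁V₁−P₂V₂)/(n−1) = (474×16.3−3000×3.28)/0.15 = -14000 J.
ΔU = nCvΔT = 3.67×20.8×(322−253) = 5260 J.
Q = ΔU + W = -8760 J.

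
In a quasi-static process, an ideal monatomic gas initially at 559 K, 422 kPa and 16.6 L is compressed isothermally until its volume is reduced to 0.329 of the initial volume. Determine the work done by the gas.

-7790 J

n = P₁V₁/(RT₁) = 422×16.6/(8.314×559) = 1.51 mol.
Isothermal: T stays 559 K; PV = const ⇒ V₂ = 5.46 L, P₂ = 1280 kPa.
W = nRT ln(V₂/V₁) = 1.51×8.314×559×ln(0.329) = -7790 J.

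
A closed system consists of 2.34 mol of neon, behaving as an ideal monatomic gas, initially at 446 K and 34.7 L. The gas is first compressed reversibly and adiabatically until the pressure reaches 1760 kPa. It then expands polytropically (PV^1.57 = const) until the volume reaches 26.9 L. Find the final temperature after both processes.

P₁ = nRT₁/V₁ = 2.34×8.314×446/34.7 = 250 kPa.
Step 1 — Adiabatic: T₂/T₁ = (P₂/P₁)^((γ−1)/γ) ⇒ T₂ = 446×(7.04)^0.400 = 973 K; V₂ = 10.8 L.
ΔU = nCvΔT = 2.34×12.5×(973−446) = 15400 J.
Q = 0 for an adiabatic process, so W = −ΔU = -15400 J.
State after step 1: P = 1760 kPa, V = 10.8 L, T = 973 K.
Step 2 — Polytropic n=1.57: T₂ = T₁(V₁/V₂)^(n−1) = 973×(0.400)^0.57 = 577 K; P₂ = P₁(V₁/V₂)^n = 418 kPa.
W = (P₁V₁−P₂V₂)/(n−1) = (1760×10.8−418×26.9)/0.57 = 13500 J.
ΔU = nCvΔT = 2.34×12.5×(577−973) = -11600 J.
Q = ΔU + W = 1960 J.
Net over both steps: W = -1880 J, Q = 1960 J, ΔU = 3840 J.

577 K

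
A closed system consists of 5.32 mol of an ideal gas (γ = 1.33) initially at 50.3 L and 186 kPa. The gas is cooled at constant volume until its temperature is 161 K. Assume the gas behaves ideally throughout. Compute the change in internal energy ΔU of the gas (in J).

T₁ = P₁V₁/(nR) = 186×50.3/(5.32×8.314) = 212 K.
Isochoric: V stays 50.3 L; P/T = const ⇒ T₂ = 161 K, P₂ = 142 kPa.
For an ideal gas ΔU = nCvΔT with Cv = R/(γ−1) = 25.2 J/(mol·K).
ΔU = 5.32×25.2×(161−212) = -6770 J.

-6770 J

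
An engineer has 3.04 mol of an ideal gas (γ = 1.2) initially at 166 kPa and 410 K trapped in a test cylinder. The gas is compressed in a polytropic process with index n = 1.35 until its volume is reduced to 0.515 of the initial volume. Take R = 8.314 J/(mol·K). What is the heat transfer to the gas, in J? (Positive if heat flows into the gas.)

V₁ = nRT₁/P₁ = 3.04×8.314×410/166 = 62.4 L.
Polytropic n=1.35: T₂ = T₁(V₁/V₂)^(n−1) = 410×(1.94)^0.35 = 517 K; P₂ = P₁(V₁/V₂)^n = 407 kPa.
W = (P₁V₁−P₂V₂)/(n−1) = (166×62.4−407×32.1)/0.35 = -7740 J.
ΔU = nCvΔT = 3.04×41.6×(517−410) = 13500 J.
Q = ΔU + W = 5810 J.

5810 J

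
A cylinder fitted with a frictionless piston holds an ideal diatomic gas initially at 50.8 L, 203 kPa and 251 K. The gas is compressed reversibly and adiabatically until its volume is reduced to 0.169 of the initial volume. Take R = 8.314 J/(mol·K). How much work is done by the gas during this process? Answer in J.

-26700 J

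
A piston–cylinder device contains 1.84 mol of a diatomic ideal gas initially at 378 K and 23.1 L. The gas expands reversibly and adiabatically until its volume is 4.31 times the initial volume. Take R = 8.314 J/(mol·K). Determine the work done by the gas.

P₁ = nRT₁/V₁ = 1.84×8.314×378/23.1 = 250 kPa.
Adiabatic: TV^(γ−1) = const ⇒ T₂ = 378×(0.232)^0.400 = 211 K; PV^γ = const ⇒ P₂ = 32.4 kPa.
ΔU = nCvΔT = 1.84×20.8×(211−378) = -6400 J.
Q = 0 for an adiabatic process, so W = −ΔU = 6400 J.

6400 J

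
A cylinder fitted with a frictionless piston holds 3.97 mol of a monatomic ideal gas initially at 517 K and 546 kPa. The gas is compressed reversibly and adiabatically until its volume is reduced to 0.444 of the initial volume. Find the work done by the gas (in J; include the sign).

-18400 J

V₁ = nRT₁/P₁ = 3.97×8.314×517/546 = 31.3 L.
Adiabatic: TV^(γ−1) = const ⇒ T₂ = 517×(2.25)^0.667 = 888 K; PV^γ = const ⇒ P₂ = 2110 kPa.
ΔU = nCvΔT = 3.97×12.5×(888−517) = 18400 J.
Q = 0 for an adiabatic process, so W = −ΔU = -18400 J.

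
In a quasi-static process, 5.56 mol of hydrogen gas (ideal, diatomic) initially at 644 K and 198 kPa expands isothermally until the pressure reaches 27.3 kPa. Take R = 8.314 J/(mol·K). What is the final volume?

1090 L

V₁ = nRT₁/P₁ = 5.56×8.314×644/198 = 150 L.
Isothermal: T stays 644 K; PV = const ⇒ V₂ = 1090 L, P₂ = 27.3 kPa.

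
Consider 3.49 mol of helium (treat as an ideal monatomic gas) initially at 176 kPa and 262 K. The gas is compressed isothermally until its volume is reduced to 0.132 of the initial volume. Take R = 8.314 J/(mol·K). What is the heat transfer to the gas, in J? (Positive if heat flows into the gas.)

V₁ = nRT₁/P₁ = 3.49×8.314×262/176 = 43.2 L.
Isothermal: T stays 262 K; PV = const ⇒ V₂ = 5.70 L, P₂ = 1330 kPa.
ΔU = 0 (ideal gas, T constant).
W = nRT ln(V₂/V₁) = 3.49×8.314×262×ln(0.132) = -15400 J.
Q = ΔU + W = -15400 J.

-15400 J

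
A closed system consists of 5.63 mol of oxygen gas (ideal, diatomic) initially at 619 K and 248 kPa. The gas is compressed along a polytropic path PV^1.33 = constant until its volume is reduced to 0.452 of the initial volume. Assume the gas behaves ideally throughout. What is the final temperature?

804 K

V₁ = nRT₁/P₁ = 5.63×8.314×619/248 = 117 L.
Polytropic n=1.33: T₂ = T₁(V₁/V₂)^(n−1) = 619×(2.21)^0.33 = 804 K; P₂ = P₁(V₁/V₂)^n = 713 kPa.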